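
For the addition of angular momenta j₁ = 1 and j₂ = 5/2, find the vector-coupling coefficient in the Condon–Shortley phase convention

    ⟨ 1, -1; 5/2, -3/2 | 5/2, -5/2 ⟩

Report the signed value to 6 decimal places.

-0.534522

√[6·1!1!4!/7! · 0!2!1!4!0!5!] = √(1152/7)
  +(−1)^1/∏(1,0,1,0,0,4)! = -1/24  (running -1/24)
⟨..|..⟩ = √(1152/7)·(-1/24) = -0.534522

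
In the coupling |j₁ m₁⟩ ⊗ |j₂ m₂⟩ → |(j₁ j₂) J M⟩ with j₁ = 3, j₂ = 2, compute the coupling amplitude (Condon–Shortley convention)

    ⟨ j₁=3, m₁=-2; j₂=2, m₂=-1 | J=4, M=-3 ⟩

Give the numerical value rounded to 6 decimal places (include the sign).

−√(1/20) ≈ -0.223607

triangle: 1!*5!*3!/10! = 720/3628800
(j±m)!: 1!*5!*1!*3!*1!*7! = 3628800
prefactor² = (2J+1)*Δ*N² = 6480
  k=0: +1/(0!*1!*5!*1!*0!*2!) = 1/240
  k=1: −1/(1!*0!*4!*0!*1!*3!) = -1/144
Σ = -1/360  ⇒  CG² = 6480*(-1/360)² = 1/20
CG = −√(1/20) = -0.223607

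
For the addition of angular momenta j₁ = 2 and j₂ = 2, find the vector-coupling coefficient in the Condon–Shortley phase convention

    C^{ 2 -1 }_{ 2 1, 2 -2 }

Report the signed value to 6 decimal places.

+√(3/7) = +0.654654

triangle: 2!×2!×2!/7! = 8/5040
(j±m)!: 3!×1!×0!×4!×1!×3! = 864
prefactor² = (2J+1)×Δ×N² = 48/7
  k=0: +1/(0!×2!×1!×0!×1!×2!) = 1/4
Σ = 1/4  ⇒  CG² = 48/7×1/4² = 3/7
CG = +√(3/7) = +0.654654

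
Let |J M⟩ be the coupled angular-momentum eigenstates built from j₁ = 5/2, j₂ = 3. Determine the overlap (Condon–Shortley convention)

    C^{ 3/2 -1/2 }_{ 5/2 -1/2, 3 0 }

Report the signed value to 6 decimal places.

triangle: 4!·1!·2!/8! = 48/40320
(j±m)!: 2!·3!·3!·3!·1!·2! = 864
prefactor² = (2J+1)·Δ·N² = 144/35
  k=2: +1/(2!·2!·1!·1!·0!·1!) = 1/4
  k=3: −1/(3!·1!·0!·0!·1!·2!) = -1/12
Σ = 1/6  ⇒  CG² = 144/35·1/6² = 4/35
CG = +√(4/35) = +0.338062

+0.338062  (= +√(4/35))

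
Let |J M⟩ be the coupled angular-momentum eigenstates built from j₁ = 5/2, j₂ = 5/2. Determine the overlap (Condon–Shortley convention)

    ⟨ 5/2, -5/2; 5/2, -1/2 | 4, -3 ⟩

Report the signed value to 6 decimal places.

j₁+j₂−J=1  J+j₁−j₂=4  J−j₁+j₂=4  j₁+j₂+J+1=10
(j₁±m₁, j₂±m₂, J±M) = (0,5,2,3,1,7)
P² = 10368
sum k=1..1:
  [1] −1/144 = -1/144
S = -1/144
C² = P²·S² = 1/2 ; C = -0.707107

-0.707107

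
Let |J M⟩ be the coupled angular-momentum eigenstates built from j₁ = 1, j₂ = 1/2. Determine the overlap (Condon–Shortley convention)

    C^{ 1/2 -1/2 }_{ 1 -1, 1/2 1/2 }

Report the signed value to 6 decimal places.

j₁+j₂−J=1  J+j₁−j₂=1  J−j₁+j₂=0  j₁+j₂+J+1=3
(j₁±m₁, j₂±m₂, J±M) = (0,2,1,0,0,1)
P² = 2/3
sum k=1..1:
  [1] −1/1 = -1
S = -1
C² = P²·S² = 2/3 ; C = -0.816497

-0.816497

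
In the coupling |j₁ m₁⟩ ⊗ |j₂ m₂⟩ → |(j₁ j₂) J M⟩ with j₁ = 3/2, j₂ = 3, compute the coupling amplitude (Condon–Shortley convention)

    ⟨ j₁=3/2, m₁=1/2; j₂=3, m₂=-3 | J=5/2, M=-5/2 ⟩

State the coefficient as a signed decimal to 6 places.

j₁+j₂−J=2  J+j₁−j₂=1  J−j₁+j₂=4  j₁+j₂+J+1=8
(j₁±m₁, j₂±m₂, J±M) = (2,1,0,6,0,5)
P² = 8640/7
sum k=0..0:
  [0] +1/48 = 1/48
S = 1/48
C² = P²·S² = 15/28 ; C = +0.731925

+0.731925  (= +√(15/28))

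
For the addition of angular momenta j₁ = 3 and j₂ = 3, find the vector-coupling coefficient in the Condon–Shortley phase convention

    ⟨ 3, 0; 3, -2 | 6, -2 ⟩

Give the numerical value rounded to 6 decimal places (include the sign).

j₁+j₂−J=0  J+j₁−j₂=6  J−j₁+j₂=6  j₁+j₂+J+1=13
(j₁±m₁, j₂±m₂, J±M) = (3,3,1,5,4,8)
P² = 49766400/11
sum k=0..0:
  [0] +1/4320 = 1/4320
S = 1/4320
C² = P²·S² = 8/33 ; C = +0.492366

+0.492366  (= +√(8/33))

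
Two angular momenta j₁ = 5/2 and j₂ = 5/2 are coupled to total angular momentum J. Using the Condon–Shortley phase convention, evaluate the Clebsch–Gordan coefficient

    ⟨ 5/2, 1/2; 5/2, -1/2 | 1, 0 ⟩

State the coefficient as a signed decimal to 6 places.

√[3·4!1!1!/7! · 3!2!2!3!1!1!] = √(72/35)
  +(−1)^1/∏(1,3,1,1,0,0)! = -1/6  (running -1/6)
  +(−1)^2/∏(2,2,0,0,1,1)! = 1/4  (running 1/12)
⟨..|..⟩ = √(72/35)·(1/12) = +0.119523

+√(1/70) = +0.119523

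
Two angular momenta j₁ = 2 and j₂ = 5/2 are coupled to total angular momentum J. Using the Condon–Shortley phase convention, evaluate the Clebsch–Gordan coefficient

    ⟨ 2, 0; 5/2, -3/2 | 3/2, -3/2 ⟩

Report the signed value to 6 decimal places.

j₁+j₂−J=3  J+j₁−j₂=1  J−j₁+j₂=2  j₁+j₂+J+1=7
(j₁±m₁, j₂±m₂, J±M) = (2,2,1,4,0,3)
P² = 192/35
sum k=1..1:
  [1] −1/4 = -1/4
S = -1/4
C² = P²·S² = 12/35 ; C = -0.585540

−√(12/35) = -0.585540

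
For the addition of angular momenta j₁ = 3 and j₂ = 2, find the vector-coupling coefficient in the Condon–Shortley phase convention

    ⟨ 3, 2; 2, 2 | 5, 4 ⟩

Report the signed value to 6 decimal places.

j₁+j₂−J=0  J+j₁−j₂=6  J−j₁+j₂=4  j₁+j₂+J+1=11
(j₁±m₁, j₂±m₂, J±M) = (5,1,4,0,9,1)
P² = 4976640
sum k=0..0:
  [0] +1/2880 = 1/2880
S = 1/2880
C² = P²·S² = 3/5 ; C = +0.774597

+0.774597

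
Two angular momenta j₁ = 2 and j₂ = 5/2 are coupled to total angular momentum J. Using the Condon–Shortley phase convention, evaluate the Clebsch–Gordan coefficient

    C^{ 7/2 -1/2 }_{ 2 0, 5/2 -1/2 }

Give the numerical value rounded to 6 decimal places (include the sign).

+√(4/105) = +0.195180

triangle: 1!×3!×4!/9! = 144/362880
(j±m)!: 2!×2!×2!×3!×3!×4! = 6912
prefactor² = (2J+1)×Δ×N² = 768/35
  k=0: +1/(0!×1!×2!×2!×1!×2!) = 1/8
  k=1: −1/(1!×0!×1!×1!×2!×3!) = -1/12
Σ = 1/24  ⇒  CG² = 768/35×1/24² = 4/105
CG = +√(4/105) = +0.195180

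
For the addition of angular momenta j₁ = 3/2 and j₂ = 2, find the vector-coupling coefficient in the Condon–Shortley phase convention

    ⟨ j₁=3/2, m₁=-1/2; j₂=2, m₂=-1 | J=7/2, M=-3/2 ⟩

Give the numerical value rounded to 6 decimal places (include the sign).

+√(4/7) = +0.755929

√[8·0!3!4!/8! · 1!2!1!3!2!5!] = √(576/7)
  +(−1)^0/∏(0,0,2,1,1,3)! = 1/12  (running 1/12)
⟨..|..⟩ = √(576/7)·(1/12) = +0.755929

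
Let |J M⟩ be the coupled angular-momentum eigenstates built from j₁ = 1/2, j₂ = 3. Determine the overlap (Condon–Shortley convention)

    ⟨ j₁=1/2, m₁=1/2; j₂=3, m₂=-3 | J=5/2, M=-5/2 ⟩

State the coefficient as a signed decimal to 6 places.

j₁+j₂−J=1  J+j₁−j₂=0  J−j₁+j₂=5  j₁+j₂+J+1=7
(j₁±m₁, j₂±m₂, J±M) = (1,0,0,6,0,5)
P² = 86400/7
sum k=0..0:
  [0] +1/120 = 1/120
S = 1/120
C² = P²·S² = 6/7 ; C = +0.925820

+√(6/7) = +0.925820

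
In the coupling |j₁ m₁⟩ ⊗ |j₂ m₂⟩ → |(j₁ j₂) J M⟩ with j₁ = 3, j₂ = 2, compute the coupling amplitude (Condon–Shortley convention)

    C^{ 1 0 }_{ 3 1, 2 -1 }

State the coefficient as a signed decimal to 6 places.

−√(8/35) = -0.478091

j₁+j₂−J=4  J+j₁−j₂=2  J−j₁+j₂=0  j₁+j₂+J+1=7
(j₁±m₁, j₂±m₂, J±M) = (4,2,1,3,1,1)
P² = 288/35
sum k=1..1:
  [1] −1/6 = -1/6
S = -1/6
C² = P²·S² = 8/35 ; C = -0.478091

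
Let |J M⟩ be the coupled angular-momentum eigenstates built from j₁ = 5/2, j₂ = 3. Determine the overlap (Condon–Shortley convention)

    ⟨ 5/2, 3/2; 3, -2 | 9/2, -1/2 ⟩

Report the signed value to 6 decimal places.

+0.510355  (= +√(361/1386))

j₁+j₂−J=1  J+j₁−j₂=4  J−j₁+j₂=5  j₁+j₂+J+1=11
(j₁±m₁, j₂±m₂, J±M) = (4,1,1,5,4,5)
P² = 460800/77
sum k=0..1:
  [0] +1/144 = 1/144
  [1] −1/2880 = -1/2880
S = 19/2880
C² = P²·S² = 361/1386 ; C = +0.510355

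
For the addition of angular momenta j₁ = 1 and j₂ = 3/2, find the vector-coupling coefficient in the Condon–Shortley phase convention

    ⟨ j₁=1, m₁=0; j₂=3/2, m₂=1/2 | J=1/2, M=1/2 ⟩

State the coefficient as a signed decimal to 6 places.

√[2·2!0!1!/4! · 1!1!2!1!1!0!] = √(1/3)
  +(−1)^1/∏(1,1,0,1,0,0)! = -1  (running -1)
⟨..|..⟩ = √(1/3)·(-1) = -0.577350

-0.577350  (= −√(1/3))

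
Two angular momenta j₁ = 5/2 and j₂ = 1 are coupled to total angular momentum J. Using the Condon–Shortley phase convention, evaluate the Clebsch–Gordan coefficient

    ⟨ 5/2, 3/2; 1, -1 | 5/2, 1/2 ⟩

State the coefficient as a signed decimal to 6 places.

j₁+j₂−J=1  J+j₁−j₂=4  J−j₁+j₂=1  j₁+j₂+J+1=7
(j₁±m₁, j₂±m₂, J±M) = (4,1,0,2,3,2)
P² = 576/35
sum k=0..0:
  [0] +1/6 = 1/6
S = 1/6
C² = P²·S² = 16/35 ; C = +0.676123

+0.676123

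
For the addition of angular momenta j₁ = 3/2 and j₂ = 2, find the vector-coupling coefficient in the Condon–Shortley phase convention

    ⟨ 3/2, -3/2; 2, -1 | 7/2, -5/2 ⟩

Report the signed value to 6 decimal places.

+√(4/7) = +0.755929

j₁+j₂−J=0  J+j₁−j₂=3  J−j₁+j₂=4  j₁+j₂+J+1=8
(j₁±m₁, j₂±m₂, J±M) = (0,3,1,3,1,6)
P² = 5184/7
sum k=0..0:
  [0] +1/36 = 1/36
S = 1/36
C² = P²·S² = 4/7 ; C = +0.755929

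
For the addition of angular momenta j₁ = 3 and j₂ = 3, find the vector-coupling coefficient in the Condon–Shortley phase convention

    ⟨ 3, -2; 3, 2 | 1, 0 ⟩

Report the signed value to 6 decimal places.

j₁+j₂−J=5  J+j₁−j₂=1  J−j₁+j₂=1  j₁+j₂+J+1=8
(j₁±m₁, j₂±m₂, J±M) = (1,5,5,1,1,1)
P² = 900/7
sum k=4..5:
  [4] +1/24 = 1/24
  [5] −1/120 = -1/120
S = 1/30
C² = P²·S² = 1/7 ; C = +0.377964

+√(1/7) ≈ +0.377964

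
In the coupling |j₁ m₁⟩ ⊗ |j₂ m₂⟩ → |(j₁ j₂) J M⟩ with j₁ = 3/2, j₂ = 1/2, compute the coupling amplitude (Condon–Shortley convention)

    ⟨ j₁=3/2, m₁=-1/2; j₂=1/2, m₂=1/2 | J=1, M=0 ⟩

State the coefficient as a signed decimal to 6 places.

√[3·1!2!0!/4! · 1!2!1!0!1!1!] = √(1/2)
  +(−1)^1/∏(1,0,1,0,1,0)! = -1  (running -1)
⟨..|..⟩ = √(1/2)·(-1) = -0.707107

-0.707107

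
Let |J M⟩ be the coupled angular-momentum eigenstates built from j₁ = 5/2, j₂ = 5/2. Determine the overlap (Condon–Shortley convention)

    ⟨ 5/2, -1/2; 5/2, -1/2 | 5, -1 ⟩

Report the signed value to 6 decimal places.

√[11·0!5!5!/11! · 2!3!2!3!4!6!] = √(69120/7)
  +(−1)^0/∏(0,0,3,2,2,3)! = 1/144  (running 1/144)
⟨..|..⟩ = √(69120/7)·(1/144) = +0.690066

+0.690066  (= +√(10/21))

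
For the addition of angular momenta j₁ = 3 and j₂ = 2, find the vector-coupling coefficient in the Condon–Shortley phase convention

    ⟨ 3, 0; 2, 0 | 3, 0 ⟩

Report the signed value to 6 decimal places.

√[7·2!4!2!/9! · 3!3!2!2!3!3!] = √(48/5)
  +(−1)^0/∏(0,2,3,2,1,0)! = 1/24  (running 1/24)
  +(−1)^1/∏(1,1,2,1,2,1)! = -1/4  (running -5/24)
  +(−1)^2/∏(2,0,1,0,3,2)! = 1/24  (running -1/6)
⟨..|..⟩ = √(48/5)·(-1/6) = -0.516398

−√(4/15) ≈ -0.516398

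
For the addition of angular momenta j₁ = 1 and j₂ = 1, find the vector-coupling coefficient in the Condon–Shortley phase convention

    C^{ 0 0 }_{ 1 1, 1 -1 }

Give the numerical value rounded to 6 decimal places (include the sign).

triangle: 2!·0!·0!/3! = 2/6
(j±m)!: 2!·0!·0!·2!·0!·0! = 4
prefactor² = (2J+1)·Δ·N² = 4/3
  k=0: +1/(0!·2!·0!·0!·0!·0!) = 1/2
Σ = 1/2  ⇒  CG² = 4/3·1/2² = 1/3
CG = +√(1/3) = +0.577350

+0.577350  (= +√(1/3))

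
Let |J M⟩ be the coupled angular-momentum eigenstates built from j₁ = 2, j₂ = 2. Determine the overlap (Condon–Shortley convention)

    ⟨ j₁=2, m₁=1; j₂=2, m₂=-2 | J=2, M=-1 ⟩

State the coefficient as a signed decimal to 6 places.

triangle: 2!×2!×2!/7! = 8/5040
(j±m)!: 3!×1!×0!×4!×1!×3! = 864
prefactor² = (2J+1)×Δ×N² = 48/7
  k=0: +1/(0!×2!×1!×0!×1!×2!) = 1/4
Σ = 1/4  ⇒  CG² = 48/7×1/4² = 3/7
CG = +√(3/7) = +0.654654

+√(3/7) = +0.654654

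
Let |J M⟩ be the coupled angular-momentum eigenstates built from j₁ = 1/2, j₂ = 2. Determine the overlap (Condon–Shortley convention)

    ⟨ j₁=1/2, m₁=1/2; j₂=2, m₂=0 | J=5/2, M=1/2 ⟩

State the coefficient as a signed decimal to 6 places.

triangle: 0!×1!×4!/6! = 24/720
(j±m)!: 1!×0!×2!×2!×3!×2! = 48
prefactor² = (2J+1)×Δ×N² = 48/5
  k=0: +1/(0!×0!×0!×2!×1!×2!) = 1/4
Σ = 1/4  ⇒  CG² = 48/5×1/4² = 3/5
CG = +√(3/5) = +0.774597

+0.774597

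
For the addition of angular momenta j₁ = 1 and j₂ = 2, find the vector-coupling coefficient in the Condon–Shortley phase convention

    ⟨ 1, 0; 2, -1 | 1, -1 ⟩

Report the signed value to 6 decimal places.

√[3·2!0!2!/5! · 1!1!1!3!0!2!] = √(6/5)
  +(−1)^1/∏(1,1,0,0,0,2)! = -1/2  (running -1/2)
⟨..|..⟩ = √(6/5)·(-1/2) = -0.547723

−√(3/10) = -0.547723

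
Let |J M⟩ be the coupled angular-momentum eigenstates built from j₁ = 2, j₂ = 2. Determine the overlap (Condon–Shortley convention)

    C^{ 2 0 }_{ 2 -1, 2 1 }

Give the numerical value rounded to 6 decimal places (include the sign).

+0.267261

j₁+j₂−J=2  J+j₁−j₂=2  J−j₁+j₂=2  j₁+j₂+J+1=7
(j₁±m₁, j₂±m₂, J±M) = (1,3,3,1,2,2)
P² = 8/7
sum k=1..2:
  [1] −1/4 = -1/4
  [2] +1/2 = 1/2
S = 1/4
C² = P²·S² = 1/14 ; C = +0.267261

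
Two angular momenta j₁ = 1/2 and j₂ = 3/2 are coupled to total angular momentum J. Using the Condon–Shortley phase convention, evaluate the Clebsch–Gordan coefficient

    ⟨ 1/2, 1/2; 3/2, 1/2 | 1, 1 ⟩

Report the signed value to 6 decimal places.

√[3·1!0!2!/4! · 1!0!2!1!2!0!] = √(1)
  +(−1)^0/∏(0,1,0,2,0,0)! = 1/2  (running 1/2)
⟨..|..⟩ = √(1)·(1/2) = +0.500000

+0.500000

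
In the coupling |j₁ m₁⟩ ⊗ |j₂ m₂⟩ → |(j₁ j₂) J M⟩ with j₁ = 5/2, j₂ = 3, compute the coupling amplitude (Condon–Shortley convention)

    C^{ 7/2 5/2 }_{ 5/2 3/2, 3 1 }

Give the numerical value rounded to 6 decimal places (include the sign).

j₁+j₂−J=2  J+j₁−j₂=3  J−j₁+j₂=4  j₁+j₂+J+1=10
(j₁±m₁, j₂±m₂, J±M) = (4,1,4,2,6,1)
P² = 18432/35
sum k=0..1:
  [0] +1/96 = 1/96
  [1] −1/36 = -1/36
S = -5/288
C² = P²·S² = 10/63 ; C = -0.398410

-0.398410  (= −√(10/63))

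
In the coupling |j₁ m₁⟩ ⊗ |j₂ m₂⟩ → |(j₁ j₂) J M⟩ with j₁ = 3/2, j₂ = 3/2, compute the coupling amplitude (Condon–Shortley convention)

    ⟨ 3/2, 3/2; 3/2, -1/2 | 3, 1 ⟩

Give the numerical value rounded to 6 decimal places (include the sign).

+√(1/5) = +0.447214

√[7·0!3!3!/7! · 3!0!1!2!4!2!] = √(144/5)
  +(−1)^0/∏(0,0,0,1,3,2)! = 1/12  (running 1/12)
⟨..|..⟩ = √(144/5)·(1/12) = +0.447214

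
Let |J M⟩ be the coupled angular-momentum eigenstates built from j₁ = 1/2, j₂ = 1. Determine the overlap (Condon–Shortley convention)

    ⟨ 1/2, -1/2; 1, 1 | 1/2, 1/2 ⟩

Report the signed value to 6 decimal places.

-0.816497

√[2·1!0!1!/3! · 0!1!2!0!1!0!] = √(2/3)
  +(−1)^1/∏(1,0,0,1,0,0)! = -1  (running -1)
⟨..|..⟩ = √(2/3)·(-1) = -0.816497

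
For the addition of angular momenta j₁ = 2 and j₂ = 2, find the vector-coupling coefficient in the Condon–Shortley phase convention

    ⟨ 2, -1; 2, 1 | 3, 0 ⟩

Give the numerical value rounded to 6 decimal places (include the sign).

-0.632456  (= −√(2/5))

√[7·1!3!3!/8! · 1!3!3!1!3!3!] = √(81/10)
  +(−1)^0/∏(0,1,3,3,0,0)! = 1/36  (running 1/36)
  +(−1)^1/∏(1,0,2,2,1,1)! = -1/4  (running -2/9)
⟨..|..⟩ = √(81/10)·(-2/9) = -0.632456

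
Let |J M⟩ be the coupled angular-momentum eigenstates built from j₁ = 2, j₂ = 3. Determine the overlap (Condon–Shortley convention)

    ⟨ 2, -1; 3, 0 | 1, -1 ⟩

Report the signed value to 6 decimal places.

√[3·4!0!2!/7! · 1!3!3!3!0!2!] = √(432/35)
  +(−1)^3/∏(3,1,0,0,0,2)! = -1/12  (running -1/12)
⟨..|..⟩ = √(432/35)·(-1/12) = -0.292770

-0.292770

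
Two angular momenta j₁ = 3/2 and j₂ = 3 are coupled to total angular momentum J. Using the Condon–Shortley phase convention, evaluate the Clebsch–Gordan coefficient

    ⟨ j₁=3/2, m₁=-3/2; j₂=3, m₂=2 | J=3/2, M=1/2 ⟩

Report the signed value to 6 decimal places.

-0.534522

triangle: 3!×0!×3!/7! = 36/5040
(j±m)!: 0!×3!×5!×1!×2!×1! = 1440
prefactor² = (2J+1)×Δ×N² = 288/7
  k=3: −1/(3!×0!×0!×2!×0!×1!) = -1/12
Σ = -1/12  ⇒  CG² = 288/7×(-1/12)² = 2/7
CG = −√(2/7) = -0.534522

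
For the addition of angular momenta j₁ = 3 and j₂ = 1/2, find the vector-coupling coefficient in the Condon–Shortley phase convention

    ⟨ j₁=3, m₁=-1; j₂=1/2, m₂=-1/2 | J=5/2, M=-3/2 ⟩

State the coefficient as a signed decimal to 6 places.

j₁+j₂−J=1  J+j₁−j₂=5  J−j₁+j₂=0  j₁+j₂+J+1=7
(j₁±m₁, j₂±m₂, J±M) = (2,4,0,1,1,4)
P² = 1152/7
sum k=0..0:
  [0] +1/24 = 1/24
S = 1/24
C² = P²·S² = 2/7 ; C = +0.534522

+0.534522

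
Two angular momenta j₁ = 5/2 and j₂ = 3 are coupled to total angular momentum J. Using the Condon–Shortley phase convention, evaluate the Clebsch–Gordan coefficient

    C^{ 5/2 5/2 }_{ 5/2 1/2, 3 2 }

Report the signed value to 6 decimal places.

triangle: 3!·2!·3!/9! = 72/362880
(j±m)!: 3!·2!·5!·1!·5!·0! = 172800
prefactor² = (2J+1)·Δ·N² = 1440/7
  k=2: +1/(2!·1!·0!·3!·2!·0!) = 1/24
Σ = 1/24  ⇒  CG² = 1440/7·1/24² = 5/14
CG = +√(5/14) = +0.597614

+√(5/14) ≈ +0.597614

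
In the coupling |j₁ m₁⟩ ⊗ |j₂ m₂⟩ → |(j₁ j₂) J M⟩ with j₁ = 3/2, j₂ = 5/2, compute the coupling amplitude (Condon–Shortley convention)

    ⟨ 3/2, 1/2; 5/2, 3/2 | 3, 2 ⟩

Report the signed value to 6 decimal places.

−√(1/12) = -0.288675

triangle: 1!×2!×4!/8! = 48/40320
(j±m)!: 2!×1!×4!×1!×5!×1! = 5760
prefactor² = (2J+1)×Δ×N² = 48
  k=0: +1/(0!×1!×1!×4!×1!×0!) = 1/24
  k=1: −1/(1!×0!×0!×3!×2!×1!) = -1/12
Σ = -1/24  ⇒  CG² = 48×(-1/24)² = 1/12
CG = −√(1/12) = -0.288675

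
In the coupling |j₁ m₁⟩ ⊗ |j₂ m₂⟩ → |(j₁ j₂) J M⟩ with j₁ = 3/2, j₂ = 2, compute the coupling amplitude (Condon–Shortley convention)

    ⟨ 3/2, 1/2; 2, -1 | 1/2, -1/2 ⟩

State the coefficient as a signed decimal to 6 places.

j₁+j₂−J=3  J+j₁−j₂=0  J−j₁+j₂=1  j₁+j₂+J+1=5
(j₁±m₁, j₂±m₂, J±M) = (2,1,1,3,0,1)
P² = 6/5
sum k=1..1:
  [1] −1/2 = -1/2
S = -1/2
C² = P²·S² = 3/10 ; C = -0.547723

-0.547723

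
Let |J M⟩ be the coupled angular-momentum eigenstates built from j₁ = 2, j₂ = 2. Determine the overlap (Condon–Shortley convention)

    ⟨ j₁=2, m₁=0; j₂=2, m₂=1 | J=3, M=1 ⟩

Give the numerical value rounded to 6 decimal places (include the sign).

-0.447214

triangle: 1!*3!*3!/8! = 36/40320
(j±m)!: 2!*2!*3!*1!*4!*2! = 1152
prefactor² = (2J+1)*Δ*N² = 36/5
  k=0: +1/(0!*1!*2!*3!*1!*0!) = 1/12
  k=1: −1/(1!*0!*1!*2!*2!*1!) = -1/4
Σ = -1/6  ⇒  CG² = 36/5*(-1/6)² = 1/5
CG = −√(1/5) = -0.447214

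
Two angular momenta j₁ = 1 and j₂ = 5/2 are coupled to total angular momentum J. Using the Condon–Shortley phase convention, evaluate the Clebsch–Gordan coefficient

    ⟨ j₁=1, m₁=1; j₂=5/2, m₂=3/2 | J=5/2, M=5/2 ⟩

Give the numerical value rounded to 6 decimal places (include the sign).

triangle: 1!*1!*4!/7! = 24/5040
(j±m)!: 2!*0!*4!*1!*5!*0! = 5760
prefactor² = (2J+1)*Δ*N² = 1152/7
  k=0: +1/(0!*1!*0!*4!*1!*0!) = 1/24
Σ = 1/24  ⇒  CG² = 1152/7*1/24² = 2/7
CG = +√(2/7) = +0.534522

+√(2/7) ≈ +0.534522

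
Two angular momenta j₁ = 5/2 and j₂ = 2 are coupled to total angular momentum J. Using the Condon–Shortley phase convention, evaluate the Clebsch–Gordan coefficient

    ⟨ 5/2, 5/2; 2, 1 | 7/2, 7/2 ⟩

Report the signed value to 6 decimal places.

+0.745356  (= +√(5/9))

triangle: 1!×4!×3!/9! = 144/362880
(j±m)!: 5!×0!×3!×1!×7!×0! = 3628800
prefactor² = (2J+1)×Δ×N² = 11520
  k=0: +1/(0!×1!×0!×3!×4!×0!) = 1/144
Σ = 1/144  ⇒  CG² = 11520×1/144² = 5/9
CG = +√(5/9) = +0.745356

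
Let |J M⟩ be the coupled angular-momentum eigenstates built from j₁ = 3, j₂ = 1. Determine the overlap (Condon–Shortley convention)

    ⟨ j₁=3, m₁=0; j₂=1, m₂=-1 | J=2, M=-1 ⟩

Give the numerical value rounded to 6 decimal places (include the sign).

+0.377964  (= +√(1/7))

√[5·2!4!0!/7! · 3!3!0!2!1!3!] = √(144/7)
  +(−1)^0/∏(0,2,3,0,1,0)! = 1/12  (running 1/12)
⟨..|..⟩ = √(144/7)·(1/12) = +0.377964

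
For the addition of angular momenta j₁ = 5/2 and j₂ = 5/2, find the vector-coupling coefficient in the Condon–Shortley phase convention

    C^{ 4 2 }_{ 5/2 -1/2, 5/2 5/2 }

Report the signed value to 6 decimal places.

√[9·1!4!4!/10! · 2!3!5!0!6!2!] = √(20736/7)
  +(−1)^1/∏(1,0,2,4,2,0)! = -1/96  (running -1/96)
⟨..|..⟩ = √(20736/7)·(-1/96) = -0.566947

-0.566947  (= −√(9/28))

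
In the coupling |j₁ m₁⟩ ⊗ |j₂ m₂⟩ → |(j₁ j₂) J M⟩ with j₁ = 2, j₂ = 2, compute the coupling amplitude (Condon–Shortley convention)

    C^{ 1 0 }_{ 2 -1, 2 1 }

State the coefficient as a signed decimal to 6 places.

+0.316228

triangle: 3!×1!×1!/6! = 6/720
(j±m)!: 1!×3!×3!×1!×1!×1! = 36
prefactor² = (2J+1)×Δ×N² = 9/10
  k=2: +1/(2!×1!×1!×1!×0!×0!) = 1/2
  k=3: −1/(3!×0!×0!×0!×1!×1!) = -1/6
Σ = 1/3  ⇒  CG² = 9/10×1/3² = 1/10
CG = +√(1/10) = +0.316228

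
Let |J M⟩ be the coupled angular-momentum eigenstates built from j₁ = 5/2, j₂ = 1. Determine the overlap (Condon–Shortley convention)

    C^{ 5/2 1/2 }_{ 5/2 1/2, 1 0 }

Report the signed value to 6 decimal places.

triangle: 1!·4!·1!/7! = 24/5040
(j±m)!: 3!·2!·1!·1!·3!·2! = 144
prefactor² = (2J+1)·Δ·N² = 144/35
  k=0: +1/(0!·1!·2!·1!·2!·0!) = 1/4
  k=1: −1/(1!·0!·1!·0!·3!·1!) = -1/6
Σ = 1/12  ⇒  CG² = 144/35·1/12² = 1/35
CG = +√(1/35) = +0.169031

+√(1/35) ≈ +0.169031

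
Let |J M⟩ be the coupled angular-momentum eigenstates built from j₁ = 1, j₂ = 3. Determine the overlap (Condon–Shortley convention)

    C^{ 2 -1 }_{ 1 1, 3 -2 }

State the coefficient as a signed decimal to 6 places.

j₁+j₂−J=2  J+j₁−j₂=0  J−j₁+j₂=4  j₁+j₂+J+1=7
(j₁±m₁, j₂±m₂, J±M) = (2,0,1,5,1,3)
P² = 480/7
sum k=0..0:
  [0] +1/12 = 1/12
S = 1/12
C² = P²·S² = 10/21 ; C = +0.690066

+0.690066  (= +√(10/21))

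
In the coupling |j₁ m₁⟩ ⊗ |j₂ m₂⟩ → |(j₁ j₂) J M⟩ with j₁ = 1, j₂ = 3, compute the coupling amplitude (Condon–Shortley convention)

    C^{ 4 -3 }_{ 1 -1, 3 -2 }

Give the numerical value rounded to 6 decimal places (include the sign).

+√(3/4) = +0.866025

triangle: 0!*2!*6!/9! = 1440/362880
(j±m)!: 0!*2!*1!*5!*1!*7! = 1209600
prefactor² = (2J+1)*Δ*N² = 43200
  k=0: +1/(0!*0!*2!*1!*0!*5!) = 1/240
Σ = 1/240  ⇒  CG² = 43200*1/240² = 3/4
CG = +√(3/4) = +0.866025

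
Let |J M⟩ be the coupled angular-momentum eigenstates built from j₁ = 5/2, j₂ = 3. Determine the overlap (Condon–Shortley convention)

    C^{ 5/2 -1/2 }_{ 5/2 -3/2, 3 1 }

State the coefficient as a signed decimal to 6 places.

j₁+j₂−J=3  J+j₁−j₂=2  J−j₁+j₂=3  j₁+j₂+J+1=9
(j₁±m₁, j₂±m₂, J±M) = (1,4,4,2,2,3)
P² = 576/35
sum k=2..3:
  [2] +1/8 = 1/8
  [3] −1/12 = -1/12
S = 1/24
C² = P²·S² = 1/35 ; C = +0.169031

+√(1/35) ≈ +0.169031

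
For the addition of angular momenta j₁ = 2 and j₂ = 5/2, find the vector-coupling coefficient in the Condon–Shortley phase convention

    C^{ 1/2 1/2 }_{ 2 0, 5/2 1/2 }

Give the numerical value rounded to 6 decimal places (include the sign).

+√(1/5) ≈ +0.447214

triangle: 4!·0!·1!/6! = 24/720
(j±m)!: 2!·2!·3!·2!·1!·0! = 48
prefactor² = (2J+1)·Δ·N² = 16/5
  k=2: +1/(2!·2!·0!·1!·0!·0!) = 1/4
Σ = 1/4  ⇒  CG² = 16/5·1/4² = 1/5
CG = +√(1/5) = +0.447214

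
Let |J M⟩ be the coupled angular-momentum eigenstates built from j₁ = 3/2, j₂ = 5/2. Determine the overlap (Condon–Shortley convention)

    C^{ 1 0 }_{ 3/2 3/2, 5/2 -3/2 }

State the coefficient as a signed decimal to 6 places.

j₁+j₂−J=3  J+j₁−j₂=0  J−j₁+j₂=2  j₁+j₂+J+1=6
(j₁±m₁, j₂±m₂, J±M) = (3,0,1,4,1,1)
P² = 36/5
sum k=0..0:
  [0] +1/6 = 1/6
S = 1/6
C² = P²·S² = 1/5 ; C = +0.447214

+0.447214  (= +√(1/5))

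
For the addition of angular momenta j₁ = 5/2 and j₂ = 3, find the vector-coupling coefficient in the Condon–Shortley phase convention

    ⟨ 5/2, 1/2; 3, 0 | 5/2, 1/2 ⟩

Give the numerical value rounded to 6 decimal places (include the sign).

−√(8/105) ≈ -0.276026

√[6·3!2!3!/9! · 3!2!3!3!3!2!] = √(216/35)
  +(−1)^0/∏(0,3,2,3,0,0)! = 1/72  (running 1/72)
  +(−1)^1/∏(1,2,1,2,1,1)! = -1/4  (running -17/72)
  +(−1)^2/∏(2,1,0,1,2,2)! = 1/8  (running -1/9)
⟨..|..⟩ = √(216/35)·(-1/9) = -0.276026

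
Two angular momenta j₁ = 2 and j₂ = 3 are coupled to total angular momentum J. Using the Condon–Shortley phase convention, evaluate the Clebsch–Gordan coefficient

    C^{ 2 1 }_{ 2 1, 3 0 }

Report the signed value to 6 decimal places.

−√(2/7) = -0.534522

triangle: 3!*1!*3!/8! = 36/40320
(j±m)!: 3!*1!*3!*3!*3!*1! = 1296
prefactor² = (2J+1)*Δ*N² = 81/14
  k=0: +1/(0!*3!*1!*3!*0!*0!) = 1/36
  k=1: −1/(1!*2!*0!*2!*1!*1!) = -1/4
Σ = -2/9  ⇒  CG² = 81/14*(-2/9)² = 2/7
CG = −√(2/7) = -0.534522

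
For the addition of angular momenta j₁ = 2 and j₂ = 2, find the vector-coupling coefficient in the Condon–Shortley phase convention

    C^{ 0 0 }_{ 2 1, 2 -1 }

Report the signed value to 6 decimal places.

j₁+j₂−J=4  J+j₁−j₂=0  J−j₁+j₂=0  j₁+j₂+J+1=5
(j₁±m₁, j₂±m₂, J±M) = (3,1,1,3,0,0)
P² = 36/5
sum k=1..1:
  [1] −1/6 = -1/6
S = -1/6
C² = P²·S² = 1/5 ; C = -0.447214

-0.447214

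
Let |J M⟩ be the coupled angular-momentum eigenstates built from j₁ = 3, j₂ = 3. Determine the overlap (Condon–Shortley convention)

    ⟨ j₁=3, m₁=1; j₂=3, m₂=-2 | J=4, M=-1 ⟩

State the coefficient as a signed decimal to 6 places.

+√(16/77) ≈ +0.455842

√[9·2!4!4!/11! · 4!2!1!5!3!5!] = √(82944/77)
  +(−1)^0/∏(0,2,2,1,2,3)! = 1/48  (running 1/48)
  +(−1)^1/∏(1,1,1,0,3,4)! = -1/144  (running 1/72)
⟨..|..⟩ = √(82944/77)·(1/72) = +0.455842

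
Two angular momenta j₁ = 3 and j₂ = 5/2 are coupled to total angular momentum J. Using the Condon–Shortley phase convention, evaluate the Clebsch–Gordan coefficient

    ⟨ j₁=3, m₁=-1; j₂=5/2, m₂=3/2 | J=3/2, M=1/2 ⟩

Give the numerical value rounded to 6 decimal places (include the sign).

−√(7/30) ≈ -0.483046

√[4·4!2!1!/8! · 2!4!4!1!2!1!] = √(384/35)
  +(−1)^3/∏(3,1,1,1,1,0)! = -1/6  (running -1/6)
  +(−1)^4/∏(4,0,0,0,2,1)! = 1/48  (running -7/48)
⟨..|..⟩ = √(384/35)·(-7/48) = -0.483046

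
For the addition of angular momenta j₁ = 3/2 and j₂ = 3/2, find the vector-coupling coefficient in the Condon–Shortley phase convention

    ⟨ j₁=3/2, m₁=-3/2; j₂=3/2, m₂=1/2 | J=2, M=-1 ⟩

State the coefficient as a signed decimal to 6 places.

-0.707107

triangle: 1!*2!*2!/6! = 4/720
(j±m)!: 0!*3!*2!*1!*1!*3! = 72
prefactor² = (2J+1)*Δ*N² = 2
  k=1: −1/(1!*0!*2!*1!*0!*1!) = -1/2
Σ = -1/2  ⇒  CG² = 2*(-1/2)² = 1/2
CG = −√(1/2) = -0.707107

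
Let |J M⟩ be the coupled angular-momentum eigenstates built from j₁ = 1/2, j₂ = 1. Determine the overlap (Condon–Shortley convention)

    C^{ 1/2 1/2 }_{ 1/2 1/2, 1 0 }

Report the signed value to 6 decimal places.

triangle: 1!·0!·1!/3! = 1/6
(j±m)!: 1!·0!·1!·1!·1!·0! = 1
prefactor² = (2J+1)·Δ·N² = 1/3
  k=0: +1/(0!·1!·0!·1!·0!·0!) = 1
Σ = 1  ⇒  CG² = 1/3·1² = 1/3
CG = +√(1/3) = +0.577350

+√(1/3) = +0.577350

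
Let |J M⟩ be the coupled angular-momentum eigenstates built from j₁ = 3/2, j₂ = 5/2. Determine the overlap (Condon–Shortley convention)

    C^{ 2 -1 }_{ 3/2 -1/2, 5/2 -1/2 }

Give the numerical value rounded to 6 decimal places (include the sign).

√[5·2!1!3!/7! · 1!2!2!3!1!3!] = √(12/7)
  +(−1)^1/∏(1,1,1,1,0,2)! = -1/2  (running -1/2)
  +(−1)^2/∏(2,0,0,0,1,3)! = 1/12  (running -5/12)
⟨..|..⟩ = √(12/7)·(-5/12) = -0.545545

-0.545545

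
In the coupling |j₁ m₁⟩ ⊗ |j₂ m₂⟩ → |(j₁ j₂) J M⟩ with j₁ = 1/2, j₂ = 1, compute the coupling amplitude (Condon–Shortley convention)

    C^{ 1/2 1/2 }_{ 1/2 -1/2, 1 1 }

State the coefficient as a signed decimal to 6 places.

-0.816497  (= −√(2/3))

j₁+j₂−J=1  J+j₁−j₂=0  J−j₁+j₂=1  j₁+j₂+J+1=3
(j₁±m₁, j₂±m₂, J±M) = (0,1,2,0,1,0)
P² = 2/3
sum k=1..1:
  [1] −1/1 = -1
S = -1
C² = P²·S² = 2/3 ; C = -0.816497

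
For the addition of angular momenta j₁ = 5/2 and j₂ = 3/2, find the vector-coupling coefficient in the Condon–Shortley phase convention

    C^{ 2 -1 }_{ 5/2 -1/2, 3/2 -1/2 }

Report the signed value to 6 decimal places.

-0.545545  (= −√(25/84))

triangle: 2!*3!*1!/7! = 12/5040
(j±m)!: 2!*3!*1!*2!*1!*3! = 144
prefactor² = (2J+1)*Δ*N² = 12/7
  k=0: +1/(0!*2!*3!*1!*0!*0!) = 1/12
  k=1: −1/(1!*1!*2!*0!*1!*1!) = -1/2
Σ = -5/12  ⇒  CG² = 12/7*(-5/12)² = 25/84
CG = −√(25/84) = -0.545545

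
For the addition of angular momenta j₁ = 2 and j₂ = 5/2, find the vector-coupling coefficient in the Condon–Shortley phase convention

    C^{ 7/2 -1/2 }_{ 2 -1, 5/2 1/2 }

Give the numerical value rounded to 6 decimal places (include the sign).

triangle: 1!×3!×4!/9! = 144/362880
(j±m)!: 1!×3!×3!×2!×3!×4! = 10368
prefactor² = (2J+1)×Δ×N² = 1152/35
  k=0: +1/(0!×1!×3!×3!×0!×1!) = 1/36
  k=1: −1/(1!×0!×2!×2!×1!×2!) = -1/8
Σ = -7/72  ⇒  CG² = 1152/35×(-7/72)² = 14/45
CG = −√(14/45) = -0.557773

−√(14/45) ≈ -0.557773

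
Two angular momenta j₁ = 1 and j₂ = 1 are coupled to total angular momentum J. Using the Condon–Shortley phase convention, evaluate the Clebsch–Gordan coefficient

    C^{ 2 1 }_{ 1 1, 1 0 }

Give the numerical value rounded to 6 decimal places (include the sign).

+√(1/2) ≈ +0.707107

j₁+j₂−J=0  J+j₁−j₂=2  J−j₁+j₂=2  j₁+j₂+J+1=5
(j₁±m₁, j₂±m₂, J±M) = (2,0,1,1,3,1)
P² = 2
sum k=0..0:
  [0] +1/2 = 1/2
S = 1/2
C² = P²·S² = 1/2 ; C = +0.707107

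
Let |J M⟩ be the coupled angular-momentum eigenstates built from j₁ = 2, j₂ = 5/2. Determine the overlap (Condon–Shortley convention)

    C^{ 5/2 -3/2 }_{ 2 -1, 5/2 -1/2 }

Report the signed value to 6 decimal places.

√[6·2!2!3!/8! · 1!3!2!3!1!4!] = √(216/35)
  +(−1)^1/∏(1,1,2,1,0,2)! = -1/4  (running -1/4)
  +(−1)^2/∏(2,0,1,0,1,3)! = 1/12  (running -1/6)
⟨..|..⟩ = √(216/35)·(-1/6) = -0.414039

-0.414039  (= −√(6/35))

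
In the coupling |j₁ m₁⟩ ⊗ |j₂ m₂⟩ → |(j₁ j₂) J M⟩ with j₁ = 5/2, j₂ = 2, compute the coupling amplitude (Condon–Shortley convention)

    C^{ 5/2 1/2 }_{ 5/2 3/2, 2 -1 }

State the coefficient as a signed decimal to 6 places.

triangle: 2!·3!·2!/8! = 24/40320
(j±m)!: 4!·1!·1!·3!·3!·2! = 1728
prefactor² = (2J+1)·Δ·N² = 216/35
  k=0: +1/(0!·2!·1!·1!·2!·1!) = 1/4
  k=1: −1/(1!·1!·0!·0!·3!·2!) = -1/12
Σ = 1/6  ⇒  CG² = 216/35·1/6² = 6/35
CG = +√(6/35) = +0.414039

+√(6/35) = +0.414039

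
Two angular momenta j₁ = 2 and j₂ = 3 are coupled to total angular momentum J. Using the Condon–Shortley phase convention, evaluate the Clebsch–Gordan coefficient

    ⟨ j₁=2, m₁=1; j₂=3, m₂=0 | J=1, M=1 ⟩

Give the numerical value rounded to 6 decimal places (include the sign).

−√(3/35) ≈ -0.292770

√[3·4!0!2!/7! · 3!1!3!3!2!0!] = √(432/35)
  +(−1)^1/∏(1,3,0,2,0,0)! = -1/12  (running -1/12)
⟨..|..⟩ = √(432/35)·(-1/12) = -0.292770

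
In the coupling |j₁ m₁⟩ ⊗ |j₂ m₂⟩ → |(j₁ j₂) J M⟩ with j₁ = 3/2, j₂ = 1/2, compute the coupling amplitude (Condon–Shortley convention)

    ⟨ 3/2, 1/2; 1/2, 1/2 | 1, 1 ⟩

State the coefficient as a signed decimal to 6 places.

triangle: 1!*2!*0!/4! = 2/24
(j±m)!: 2!*1!*1!*0!*2!*0! = 4
prefactor² = (2J+1)*Δ*N² = 1
  k=1: −1/(1!*0!*0!*0!*2!*0!) = -1/2
Σ = -1/2  ⇒  CG² = 1*(-1/2)² = 1/4
CG = −√(1/4) = -0.500000

-0.500000  (= −√(1/4))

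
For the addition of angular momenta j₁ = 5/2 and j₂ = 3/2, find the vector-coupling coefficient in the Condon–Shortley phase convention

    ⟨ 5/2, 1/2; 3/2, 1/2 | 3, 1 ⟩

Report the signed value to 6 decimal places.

-0.129099  (= −√(1/60))

triangle: 1!·4!·2!/8! = 48/40320
(j±m)!: 3!·2!·2!·1!·4!·2! = 1152
prefactor² = (2J+1)·Δ·N² = 48/5
  k=0: +1/(0!·1!·2!·2!·2!·0!) = 1/8
  k=1: −1/(1!·0!·1!·1!·3!·1!) = -1/6
Σ = -1/24  ⇒  CG² = 48/5·(-1/24)² = 1/60
CG = −√(1/60) = -0.129099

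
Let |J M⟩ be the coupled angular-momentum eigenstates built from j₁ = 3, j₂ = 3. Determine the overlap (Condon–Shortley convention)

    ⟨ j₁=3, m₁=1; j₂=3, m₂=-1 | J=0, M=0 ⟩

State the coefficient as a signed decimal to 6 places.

+0.377964

triangle: 6!×0!×0!/7! = 720/5040
(j±m)!: 4!×2!×2!×4!×0!×0! = 2304
prefactor² = (2J+1)×Δ×N² = 2304/7
  k=2: +1/(2!×4!×0!×0!×0!×0!) = 1/48
Σ = 1/48  ⇒  CG² = 2304/7×1/48² = 1/7
CG = +√(1/7) = +0.377964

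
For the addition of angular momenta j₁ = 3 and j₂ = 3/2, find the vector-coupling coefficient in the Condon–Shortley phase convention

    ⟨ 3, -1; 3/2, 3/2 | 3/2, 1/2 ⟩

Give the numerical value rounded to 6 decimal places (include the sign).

j₁+j₂−J=3  J+j₁−j₂=3  J−j₁+j₂=0  j₁+j₂+J+1=7
(j₁±m₁, j₂±m₂, J±M) = (2,4,3,0,2,1)
P² = 576/35
sum k=3..3:
  [3] −1/12 = -1/12
S = -1/12
C² = P²·S² = 4/35 ; C = -0.338062

−√(4/35) = -0.338062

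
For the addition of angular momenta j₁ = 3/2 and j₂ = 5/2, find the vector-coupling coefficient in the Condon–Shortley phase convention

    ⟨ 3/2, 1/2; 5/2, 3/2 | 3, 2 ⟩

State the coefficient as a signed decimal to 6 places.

−√(1/12) = -0.288675

triangle: 1!·2!·4!/8! = 48/40320
(j±m)!: 2!·1!·4!·1!·5!·1! = 5760
prefactor² = (2J+1)·Δ·N² = 48
  k=0: +1/(0!·1!·1!·4!·1!·0!) = 1/24
  k=1: −1/(1!·0!·0!·3!·2!·1!) = -1/12
Σ = -1/24  ⇒  CG² = 48·(-1/24)² = 1/12
CG = −√(1/12) = -0.288675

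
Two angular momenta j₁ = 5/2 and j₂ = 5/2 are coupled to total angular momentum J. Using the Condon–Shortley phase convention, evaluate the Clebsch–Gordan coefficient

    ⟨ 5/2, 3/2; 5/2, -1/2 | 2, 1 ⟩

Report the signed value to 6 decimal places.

−√(1/7) = -0.377964

√[5·3!2!2!/8! · 4!1!2!3!3!1!] = √(36/7)
  +(−1)^0/∏(0,3,1,2,1,0)! = 1/12  (running 1/12)
  +(−1)^1/∏(1,2,0,1,2,1)! = -1/4  (running -1/6)
⟨..|..⟩ = √(36/7)·(-1/6) = -0.377964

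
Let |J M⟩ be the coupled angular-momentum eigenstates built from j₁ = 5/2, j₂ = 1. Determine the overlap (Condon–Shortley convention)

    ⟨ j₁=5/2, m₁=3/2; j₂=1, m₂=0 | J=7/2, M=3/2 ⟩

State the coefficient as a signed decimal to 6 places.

+0.690066

triangle: 0!·5!·2!/8! = 240/40320
(j±m)!: 4!·1!·1!·1!·5!·2! = 5760
prefactor² = (2J+1)·Δ·N² = 1920/7
  k=0: +1/(0!·0!·1!·1!·4!·1!) = 1/24
Σ = 1/24  ⇒  CG² = 1920/7·1/24² = 10/21
CG = +√(10/21) = +0.690066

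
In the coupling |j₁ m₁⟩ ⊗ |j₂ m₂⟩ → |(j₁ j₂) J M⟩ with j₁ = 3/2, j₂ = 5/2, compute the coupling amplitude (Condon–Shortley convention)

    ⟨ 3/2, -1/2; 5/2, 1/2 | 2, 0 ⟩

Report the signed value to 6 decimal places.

j₁+j₂−J=2  J+j₁−j₂=1  J−j₁+j₂=3  j₁+j₂+J+1=7
(j₁±m₁, j₂±m₂, J±M) = (1,2,3,2,2,2)
P² = 8/7
sum k=1..2:
  [1] −1/2 = -1/2
  [2] +1/4 = 1/4
S = -1/4
C² = P²·S² = 1/14 ; C = -0.267261

-0.267261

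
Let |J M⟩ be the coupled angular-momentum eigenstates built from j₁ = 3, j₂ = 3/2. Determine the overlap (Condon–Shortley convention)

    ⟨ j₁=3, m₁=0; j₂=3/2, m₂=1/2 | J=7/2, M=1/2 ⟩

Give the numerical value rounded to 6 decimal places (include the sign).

−√(2/21) = -0.308607

triangle: 1!·5!·2!/9! = 240/362880
(j±m)!: 3!·3!·2!·1!·4!·3! = 10368
prefactor² = (2J+1)·Δ·N² = 384/7
  k=0: +1/(0!·1!·3!·2!·2!·0!) = 1/24
  k=1: −1/(1!·0!·2!·1!·3!·1!) = -1/12
Σ = -1/24  ⇒  CG² = 384/7·(-1/24)² = 2/21
CG = −√(2/21) = -0.308607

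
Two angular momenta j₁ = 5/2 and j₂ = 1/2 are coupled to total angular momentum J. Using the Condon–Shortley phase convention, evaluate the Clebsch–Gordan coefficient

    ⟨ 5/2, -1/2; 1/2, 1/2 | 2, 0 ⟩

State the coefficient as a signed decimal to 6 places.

−√(1/2) ≈ -0.707107

√[5·1!4!0!/6! · 2!3!1!0!2!2!] = √(8)
  +(−1)^1/∏(1,0,2,0,2,0)! = -1/4  (running -1/4)
⟨..|..⟩ = √(8)·(-1/4) = -0.707107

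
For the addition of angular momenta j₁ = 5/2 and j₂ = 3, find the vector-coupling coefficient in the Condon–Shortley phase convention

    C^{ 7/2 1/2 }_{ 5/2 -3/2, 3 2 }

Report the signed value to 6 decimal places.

j₁+j₂−J=2  J+j₁−j₂=3  J−j₁+j₂=4  j₁+j₂+J+1=10
(j₁±m₁, j₂±m₂, J±M) = (1,4,5,1,4,3)
P² = 9216/35
sum k=1..2:
  [1] −1/144 = -1/144
  [2] +1/24 = 1/24
S = 5/144
C² = P²·S² = 20/63 ; C = +0.563436

+√(20/63) ≈ +0.563436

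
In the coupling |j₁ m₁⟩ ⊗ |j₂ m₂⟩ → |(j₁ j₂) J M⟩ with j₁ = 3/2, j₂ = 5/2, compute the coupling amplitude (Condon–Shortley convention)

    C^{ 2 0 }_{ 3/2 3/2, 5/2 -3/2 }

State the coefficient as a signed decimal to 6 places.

+√(3/7) ≈ +0.654654

j₁+j₂−J=2  J+j₁−j₂=1  J−j₁+j₂=3  j₁+j₂+J+1=7
(j₁±m₁, j₂±m₂, J±M) = (3,0,1,4,2,2)
P² = 48/7
sum k=0..0:
  [0] +1/4 = 1/4
S = 1/4
C² = P²·S² = 3/7 ; C = +0.654654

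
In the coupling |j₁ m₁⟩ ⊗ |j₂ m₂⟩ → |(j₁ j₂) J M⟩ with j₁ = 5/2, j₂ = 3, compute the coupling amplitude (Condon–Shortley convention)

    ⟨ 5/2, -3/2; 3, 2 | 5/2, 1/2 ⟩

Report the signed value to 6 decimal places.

√[6·3!2!3!/9! · 1!4!5!1!3!2!] = √(288/7)
  +(−1)^2/∏(2,1,2,3,0,0)! = 1/24  (running 1/24)
  +(−1)^3/∏(3,0,1,2,1,1)! = -1/12  (running -1/24)
⟨..|..⟩ = √(288/7)·(-1/24) = -0.267261

−√(1/14) = -0.267261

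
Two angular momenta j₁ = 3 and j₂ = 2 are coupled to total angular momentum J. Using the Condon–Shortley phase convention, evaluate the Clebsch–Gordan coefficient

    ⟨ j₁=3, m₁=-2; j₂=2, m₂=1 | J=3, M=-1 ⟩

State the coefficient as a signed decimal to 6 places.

j₁+j₂−J=2  J+j₁−j₂=4  J−j₁+j₂=2  j₁+j₂+J+1=9
(j₁±m₁, j₂±m₂, J±M) = (1,5,3,1,2,4)
P² = 64
sum k=1..2:
  [1] −1/48 = -1/48
  [2] +1/12 = 1/12
S = 1/16
C² = P²·S² = 1/4 ; C = +0.500000

+0.500000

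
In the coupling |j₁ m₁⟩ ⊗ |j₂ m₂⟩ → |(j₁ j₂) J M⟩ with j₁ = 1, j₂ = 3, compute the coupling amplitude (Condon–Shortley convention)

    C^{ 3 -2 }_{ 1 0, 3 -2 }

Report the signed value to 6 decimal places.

j₁+j₂−J=1  J+j₁−j₂=1  J−j₁+j₂=5  j₁+j₂+J+1=8
(j₁±m₁, j₂±m₂, J±M) = (1,1,1,5,1,5)
P² = 300
sum k=0..1:
  [0] +1/24 = 1/24
  [1] −1/120 = -1/120
S = 1/30
C² = P²·S² = 1/3 ; C = +0.577350

+0.577350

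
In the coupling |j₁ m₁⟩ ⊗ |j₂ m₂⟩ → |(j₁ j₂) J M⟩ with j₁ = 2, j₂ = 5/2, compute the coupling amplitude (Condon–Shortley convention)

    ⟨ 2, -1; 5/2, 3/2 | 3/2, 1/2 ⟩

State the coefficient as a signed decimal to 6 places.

+0.138013  (= +√(2/105))

j₁+j₂−J=3  J+j₁−j₂=1  J−j₁+j₂=2  j₁+j₂+J+1=7
(j₁±m₁, j₂±m₂, J±M) = (1,3,4,1,2,1)
P² = 96/35
sum k=2..3:
  [2] +1/4 = 1/4
  [3] −1/6 = -1/6
S = 1/12
C² = P²·S² = 2/105 ; C = +0.138013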